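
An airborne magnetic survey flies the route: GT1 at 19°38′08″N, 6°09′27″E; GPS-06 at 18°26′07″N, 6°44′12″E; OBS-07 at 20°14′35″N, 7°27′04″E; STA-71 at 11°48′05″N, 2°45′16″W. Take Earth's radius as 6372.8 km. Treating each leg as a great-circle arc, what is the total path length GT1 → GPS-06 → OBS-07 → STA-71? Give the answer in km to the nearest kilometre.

GT1: φ = +19.63556°, λ = +6.15750°
GPS-06: φ = +18.43528°, λ = +6.73667°
OBS-07: φ = +20.24306°, λ = +7.45111°
STA-71: φ = +11.80139°, λ = -2.75444°
GT1→GPS-06: c = 0.023025 rad, d = 146.73 km
GPS-06→OBS-07: c = 0.033674 rad, d = 214.60 km
OBS-07→STA-71: c = 0.225711 rad, d = 1438.41 km
Total = 146.73 + 214.60 + 1438.41 = 1799.74 km

1800 km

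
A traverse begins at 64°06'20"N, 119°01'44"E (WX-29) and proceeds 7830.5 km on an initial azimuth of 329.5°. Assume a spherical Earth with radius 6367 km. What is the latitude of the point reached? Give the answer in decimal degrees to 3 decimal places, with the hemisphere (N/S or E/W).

WX-29: φ = +64.10556°, λ = +119.02889°
δ = d/R = 7830.5/6367 = 1.229857 rad
φ₂ = arcsin(sin φ₁ cos δ + cos φ₁ sin δ cos θ)
   = arcsin(0.89960·0.33437 + 0.43671·0.94244·0.86163) = 40.95218°
λ₂ = λ₁ + atan2(sin θ sin δ cos φ₁, cos δ − sin φ₁ sin φ₂) = -21.67506°

40.952°N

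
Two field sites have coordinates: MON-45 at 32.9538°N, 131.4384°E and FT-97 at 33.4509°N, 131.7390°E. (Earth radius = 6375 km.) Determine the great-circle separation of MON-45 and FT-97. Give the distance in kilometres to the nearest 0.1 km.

Δφ = 0.4971°,  Δλ = 0.3006°
a = sin²(Δφ/2) + cos φ₁ cos φ₂ sin²(Δλ/2) = 0.000024
c = 2·arcsin(√a) = 0.009723 rad = 0.5571°
d = R·c = 6375 × 0.009723 = 62.0 km

62.0 km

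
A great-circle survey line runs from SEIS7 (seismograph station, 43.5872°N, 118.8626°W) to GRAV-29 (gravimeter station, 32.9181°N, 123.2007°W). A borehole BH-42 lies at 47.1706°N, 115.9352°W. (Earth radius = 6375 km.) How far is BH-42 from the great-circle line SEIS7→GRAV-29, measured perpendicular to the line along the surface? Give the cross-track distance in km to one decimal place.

δ₁₃ = central angle SEIS7→BH-42 = 0.072095 rad  (haversine)
θ₁₃ = bearing SEIS7→BH-42 = 28.815°,  θ₁₂ = bearing SEIS7→GRAV-29 = 199.089°
dₓₜ = R·arcsin(sin δ₁₃ · sin(θ₁₃ − θ₁₂)) = 6375·arcsin(0.07203·sin(-170.274°)) = -77.577 km
|dₓₜ| = 77.577 km

77.6 km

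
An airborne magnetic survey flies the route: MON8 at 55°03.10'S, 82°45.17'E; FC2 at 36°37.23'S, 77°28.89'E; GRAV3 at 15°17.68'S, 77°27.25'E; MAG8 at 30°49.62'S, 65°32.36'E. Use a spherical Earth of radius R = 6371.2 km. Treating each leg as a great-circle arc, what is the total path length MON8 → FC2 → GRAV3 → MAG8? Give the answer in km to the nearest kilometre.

6570 km

MON8: φ = -55.05167°, λ = +82.75283°
FC2: φ = -36.62050°, λ = +77.48150°
GRAV3: φ = -15.29467°, λ = +77.45417°
MAG8: φ = -30.82700°, λ = +65.53933°
MON8→FC2: c = 0.327779 rad, d = 2088.34 km
FC2→GRAV3: c = 0.372206 rad, d = 2371.40 km
GRAV3→MAG8: c = 0.331257 rad, d = 2110.51 km
Total = 2088.34 + 2371.40 + 2110.51 = 6570.25 km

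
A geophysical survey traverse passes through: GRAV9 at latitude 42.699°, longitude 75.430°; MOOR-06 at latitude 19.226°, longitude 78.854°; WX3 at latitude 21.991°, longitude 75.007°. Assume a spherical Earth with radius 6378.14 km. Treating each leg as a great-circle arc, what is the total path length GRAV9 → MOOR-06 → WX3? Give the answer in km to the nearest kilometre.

GRAV9→MOOR-06: c = 0.412780 rad, d = 2632.77 km
MOOR-06→WX3: c = 0.079229 rad, d = 505.33 km
Total = 2632.77 + 505.33 = 3138.10 km

3138 km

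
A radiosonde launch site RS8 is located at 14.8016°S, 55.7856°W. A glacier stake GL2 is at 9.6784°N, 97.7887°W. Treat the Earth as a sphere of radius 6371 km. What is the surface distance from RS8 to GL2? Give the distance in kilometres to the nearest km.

Δφ = 24.4800°,  Δλ = -42.0031°
a = sin²(Δφ/2) + cos φ₁ cos φ₂ sin²(Δλ/2) = 0.167363
c = 2·arcsin(√a) = 0.842935 rad = 48.2966°
d = R·c = 6371 × 0.842935 = 5370.3 km

5370 km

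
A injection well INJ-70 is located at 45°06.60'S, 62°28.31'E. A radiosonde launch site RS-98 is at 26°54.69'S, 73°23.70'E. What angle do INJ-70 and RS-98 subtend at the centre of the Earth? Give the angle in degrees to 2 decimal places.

INJ-70: φ = -45.11000°, λ = +62.47183°
RS-98: φ = -26.91150°, λ = +73.39500°
Δφ = 18.1985°,  Δλ = 10.9232°
a = sin²(Δφ/2) + cos φ₁ cos φ₂ sin²(Δλ/2) = 0.030711
c = 2·arcsin(√a) = 0.352309 rad = 20.1858°

20.19°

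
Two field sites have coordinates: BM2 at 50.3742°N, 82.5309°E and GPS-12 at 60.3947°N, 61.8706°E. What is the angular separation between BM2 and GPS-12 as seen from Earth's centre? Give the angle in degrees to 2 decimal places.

15.32°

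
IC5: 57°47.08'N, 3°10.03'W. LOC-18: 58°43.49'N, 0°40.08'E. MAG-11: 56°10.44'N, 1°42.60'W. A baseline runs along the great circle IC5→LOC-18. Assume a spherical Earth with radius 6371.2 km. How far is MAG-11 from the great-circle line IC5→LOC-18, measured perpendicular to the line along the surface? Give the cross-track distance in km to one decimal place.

199.7 km

IC5: φ = +57.78467°, λ = -3.16717°
LOC-18: φ = +58.72483°, λ = +0.66800°
MAG-11: φ = +56.17400°, λ = -1.71000°
δ₁₃ = central angle IC5→MAG-11 = 0.031340 rad  (haversine)
θ₁₃ = bearing IC5→MAG-11 = 153.143°,  θ₁₂ = bearing IC5→LOC-18 = 63.395°
dₓₜ = R·arcsin(sin δ₁₃ · sin(θ₁₃ − θ₁₂)) = 6371.2·arcsin(0.03134·sin(89.748°)) = 199.674 km
|dₓₜ| = 199.674 km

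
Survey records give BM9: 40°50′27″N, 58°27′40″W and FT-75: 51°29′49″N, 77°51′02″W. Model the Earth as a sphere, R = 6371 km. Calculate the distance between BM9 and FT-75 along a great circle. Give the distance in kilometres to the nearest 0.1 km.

1896.0 km

BM9: φ = +40.84083°, λ = -58.46111°
FT-75: φ = +51.49694°, λ = -77.85056°
Δφ = 10.6561°,  Δλ = -19.3894°
a = sin²(Δφ/2) + cos φ₁ cos φ₂ sin²(Δλ/2) = 0.021979
c = 2·arcsin(√a) = 0.297602 rad = 17.0513°
d = R·c = 6371 × 0.297602 = 1896.0 km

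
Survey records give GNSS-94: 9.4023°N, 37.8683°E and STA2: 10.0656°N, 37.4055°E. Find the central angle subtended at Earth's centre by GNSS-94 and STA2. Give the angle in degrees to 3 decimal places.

0.805°

Δφ = 0.6633°,  Δλ = -0.4628°
a = sin²(Δφ/2) + cos φ₁ cos φ₂ sin²(Δλ/2) = 0.000049
c = 2·arcsin(√a) = 0.014050 rad = 0.8050°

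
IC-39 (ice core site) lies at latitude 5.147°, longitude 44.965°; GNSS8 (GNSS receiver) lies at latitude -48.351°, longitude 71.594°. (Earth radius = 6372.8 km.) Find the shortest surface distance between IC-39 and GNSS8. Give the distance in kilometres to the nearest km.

6491 km

Δφ = -53.4980°,  Δλ = 26.6290°
a = sin²(Δφ/2) + cos φ₁ cos φ₂ sin²(Δλ/2) = 0.237679
c = 2·arcsin(√a) = 1.018501 rad = 58.3558°
d = R·c = 6372.8 × 1.018501 = 6490.7 km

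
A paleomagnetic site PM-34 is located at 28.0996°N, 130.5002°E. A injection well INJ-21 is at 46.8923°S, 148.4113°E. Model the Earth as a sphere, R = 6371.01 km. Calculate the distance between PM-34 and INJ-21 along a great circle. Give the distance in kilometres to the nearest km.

Δφ = -74.9919°,  Δλ = 17.9111°
a = sin²(Δφ/2) + cos φ₁ cos φ₂ sin²(Δλ/2) = 0.385130
c = 2·arcsin(√a) = 1.338986 rad = 76.7183°
d = R·c = 6371.01 × 1.338986 = 8530.7 km

8531 km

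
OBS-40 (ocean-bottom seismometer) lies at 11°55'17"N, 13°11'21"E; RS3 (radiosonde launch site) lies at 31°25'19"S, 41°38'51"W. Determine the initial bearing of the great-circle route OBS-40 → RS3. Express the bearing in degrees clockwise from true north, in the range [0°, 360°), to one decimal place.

OBS-40: φ = +11.92139°, λ = +13.18917°
RS3: φ = -31.42194°, λ = -41.64750°
Δλ = -54.8367°
y = sin Δλ · cos φ₂ = -0.697626
x = cos φ₁ sin φ₂ − sin φ₁ cos φ₂ cos Δλ = -0.611611
θ = atan2(y, x) = -131.2412° → 228.7588° (mod 360°)

228.8°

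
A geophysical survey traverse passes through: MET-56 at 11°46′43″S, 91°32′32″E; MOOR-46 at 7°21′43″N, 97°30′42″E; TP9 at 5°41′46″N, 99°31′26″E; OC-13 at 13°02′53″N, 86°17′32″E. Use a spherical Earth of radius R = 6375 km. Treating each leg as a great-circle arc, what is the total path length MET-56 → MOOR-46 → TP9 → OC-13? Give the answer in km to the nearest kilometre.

4185 km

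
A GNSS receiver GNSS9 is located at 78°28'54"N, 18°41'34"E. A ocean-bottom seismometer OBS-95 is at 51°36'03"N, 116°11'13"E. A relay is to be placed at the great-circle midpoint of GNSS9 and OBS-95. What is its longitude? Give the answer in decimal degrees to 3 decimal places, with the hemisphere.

97.786°E

GNSS9: φ = +78.48167°, λ = +18.69278°
OBS-95: φ = +51.60083°, λ = +116.18694°
Bx = cos φ₂ cos Δλ = -0.081012,  By = cos φ₂ sin Δλ = 0.615831
φₘ = atan2(sin φ₁ + sin φ₂, √((cos φ₁ + Bx)² + By²)) = 70.42354°
λₘ = λ₁ + atan2(By, cos φ₁ + Bx) = 97.78566°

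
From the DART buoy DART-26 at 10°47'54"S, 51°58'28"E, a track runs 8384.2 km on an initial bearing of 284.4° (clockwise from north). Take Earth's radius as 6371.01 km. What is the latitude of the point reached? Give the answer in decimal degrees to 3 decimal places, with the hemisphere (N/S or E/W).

10.905°N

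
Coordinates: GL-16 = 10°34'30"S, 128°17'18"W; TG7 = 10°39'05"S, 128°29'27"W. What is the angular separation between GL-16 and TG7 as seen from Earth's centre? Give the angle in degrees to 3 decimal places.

0.213°

GL-16: φ = -10.57500°, λ = -128.28833°
TG7: φ = -10.65139°, λ = -128.49083°
Δφ = -0.0764°,  Δλ = -0.2025°
a = sin²(Δφ/2) + cos φ₁ cos φ₂ sin²(Δλ/2) = 0.000003
c = 2·arcsin(√a) = 0.003721 rad = 0.2132°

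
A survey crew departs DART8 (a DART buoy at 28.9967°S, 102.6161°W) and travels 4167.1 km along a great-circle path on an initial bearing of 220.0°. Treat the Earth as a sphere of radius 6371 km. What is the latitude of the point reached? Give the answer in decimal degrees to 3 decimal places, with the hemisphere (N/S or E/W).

δ = d/R = 4167.1/6371 = 0.654073 rad
φ₂ = arcsin(sin φ₁ cos δ + cos φ₁ sin δ cos θ)
   = arcsin(-0.48476·0.79361 + 0.87465·0.60842·-0.76604) = -52.40721°
λ₂ = λ₁ + atan2(sin θ sin δ cos φ₁, cos δ − sin φ₁ sin φ₂) = -142.48843°

52.407°S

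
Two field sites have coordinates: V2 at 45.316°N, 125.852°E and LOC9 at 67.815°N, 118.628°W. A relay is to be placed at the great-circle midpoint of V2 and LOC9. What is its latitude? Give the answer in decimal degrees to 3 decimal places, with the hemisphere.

68.678°N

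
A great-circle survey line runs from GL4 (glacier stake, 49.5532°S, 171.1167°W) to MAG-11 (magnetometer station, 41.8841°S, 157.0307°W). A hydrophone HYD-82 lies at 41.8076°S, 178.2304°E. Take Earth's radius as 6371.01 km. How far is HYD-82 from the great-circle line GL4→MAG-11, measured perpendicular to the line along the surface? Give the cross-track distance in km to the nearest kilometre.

1151 km

δ₁₃ = central angle GL4→HYD-82 = 0.187131 rad  (haversine)
θ₁₃ = bearing GL4→HYD-82 = 312.213°,  θ₁₂ = bearing GL4→MAG-11 = 57.280°
dₓₜ = R·arcsin(sin δ₁₃ · sin(θ₁₃ − θ₁₂)) = 6371.01·arcsin(0.18604·sin(254.933°)) = -1150.769 km
|dₓₜ| = 1150.769 km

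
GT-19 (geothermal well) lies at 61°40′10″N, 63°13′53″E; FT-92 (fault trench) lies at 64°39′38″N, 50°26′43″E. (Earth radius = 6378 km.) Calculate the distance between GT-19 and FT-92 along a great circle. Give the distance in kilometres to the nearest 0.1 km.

721.9 km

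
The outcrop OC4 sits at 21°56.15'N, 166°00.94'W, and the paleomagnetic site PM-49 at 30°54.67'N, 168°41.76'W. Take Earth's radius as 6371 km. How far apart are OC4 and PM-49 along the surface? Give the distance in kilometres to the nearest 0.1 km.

OC4: φ = +21.93583°, λ = -166.01567°
PM-49: φ = +30.91117°, λ = -168.69600°
Δφ = 8.9753°,  Δλ = -2.6803°
a = sin²(Δφ/2) + cos φ₁ cos φ₂ sin²(Δλ/2) = 0.006558
c = 2·arcsin(√a) = 0.162135 rad = 9.2896°
d = R·c = 6371 × 0.162135 = 1033.0 km

1033.0 km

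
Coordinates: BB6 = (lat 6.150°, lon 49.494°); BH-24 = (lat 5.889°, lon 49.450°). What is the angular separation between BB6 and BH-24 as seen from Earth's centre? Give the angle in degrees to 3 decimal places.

Δφ = -0.2610°,  Δλ = -0.0440°
a = sin²(Δφ/2) + cos φ₁ cos φ₂ sin²(Δλ/2) = 0.000005
c = 2·arcsin(√a) = 0.004619 rad = 0.2646°

0.265°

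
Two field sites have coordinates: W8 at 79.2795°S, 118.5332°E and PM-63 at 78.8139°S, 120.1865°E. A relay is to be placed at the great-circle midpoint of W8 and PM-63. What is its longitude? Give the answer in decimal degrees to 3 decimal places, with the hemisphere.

119.377°E

Bx = cos φ₂ cos Δλ = 0.193916,  By = cos φ₂ sin Δλ = 0.005597
φₘ = atan2(sin φ₁ + sin φ₂, √((cos φ₁ + Bx)² + By²)) = -79.04781°
λₘ = λ₁ + atan2(By, cos φ₁ + Bx) = 119.37721°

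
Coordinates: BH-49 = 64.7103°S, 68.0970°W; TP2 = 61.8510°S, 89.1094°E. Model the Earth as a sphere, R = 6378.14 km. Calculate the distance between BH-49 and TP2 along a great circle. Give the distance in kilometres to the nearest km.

5823 km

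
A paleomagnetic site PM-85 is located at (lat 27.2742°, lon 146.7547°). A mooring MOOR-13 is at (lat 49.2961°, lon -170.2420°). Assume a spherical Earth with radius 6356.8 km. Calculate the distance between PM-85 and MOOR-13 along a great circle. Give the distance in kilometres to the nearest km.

4386 km

Δφ = 22.0219°,  Δλ = 43.0033°
a = sin²(Δφ/2) + cos φ₁ cos φ₂ sin²(Δλ/2) = 0.114351
c = 2·arcsin(√a) = 0.689918 rad = 39.5294°
d = R·c = 6356.8 × 0.689918 = 4385.7 km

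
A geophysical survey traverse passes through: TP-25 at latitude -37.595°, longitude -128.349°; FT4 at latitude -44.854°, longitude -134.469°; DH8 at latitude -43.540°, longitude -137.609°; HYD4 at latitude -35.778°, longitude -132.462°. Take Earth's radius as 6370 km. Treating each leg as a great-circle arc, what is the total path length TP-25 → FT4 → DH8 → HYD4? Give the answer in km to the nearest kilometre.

TP-25→FT4: c = 0.149914 rad, d = 954.95 km
FT4→DH8: c = 0.045489 rad, d = 289.77 km
DH8→HYD4: c = 0.152026 rad, d = 968.40 km
Total = 954.95 + 289.77 + 968.40 = 2213.13 km

2213 km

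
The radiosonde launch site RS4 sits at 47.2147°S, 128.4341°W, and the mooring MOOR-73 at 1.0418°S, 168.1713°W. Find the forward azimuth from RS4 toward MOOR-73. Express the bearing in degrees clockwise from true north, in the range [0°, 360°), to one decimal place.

310.8°

Δλ = -39.7372°
y = sin Δλ · cos φ₂ = -0.639162
x = cos φ₁ sin φ₂ − sin φ₁ cos φ₂ cos Δλ = 0.551918
θ = atan2(y, x) = -49.1893° → 310.8107° (mod 360°)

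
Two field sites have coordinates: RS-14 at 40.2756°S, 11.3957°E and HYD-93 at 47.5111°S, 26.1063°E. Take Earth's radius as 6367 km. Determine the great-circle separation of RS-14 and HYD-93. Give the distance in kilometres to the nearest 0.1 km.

Δφ = -7.2355°,  Δλ = 14.7106°
a = sin²(Δφ/2) + cos φ₁ cos φ₂ sin²(Δλ/2) = 0.012428
c = 2·arcsin(√a) = 0.223423 rad = 12.8012°
d = R·c = 6367 × 0.223423 = 1422.5 km

1422.5 km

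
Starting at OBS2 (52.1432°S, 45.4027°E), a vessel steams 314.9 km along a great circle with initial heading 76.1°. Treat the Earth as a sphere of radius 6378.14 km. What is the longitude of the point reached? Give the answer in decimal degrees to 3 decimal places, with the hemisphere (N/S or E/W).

δ = d/R = 314.9/6378.14 = 0.049372 rad
φ₂ = arcsin(sin φ₁ cos δ + cos φ₁ sin δ cos θ)
   = arcsin(-0.78955·0.99878 + 0.61369·0.04935·0.24023) = -51.38060°
λ₂ = λ₁ + atan2(sin θ sin δ cos φ₁, cos δ − sin φ₁ sin φ₂) = 49.80480°

49.805°E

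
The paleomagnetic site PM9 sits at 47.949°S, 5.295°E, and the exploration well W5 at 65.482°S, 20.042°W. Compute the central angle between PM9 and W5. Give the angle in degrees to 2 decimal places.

22.06°

Δφ = -17.5330°,  Δλ = -25.3370°
a = sin²(Δφ/2) + cos φ₁ cos φ₂ sin²(Δλ/2) = 0.036597
c = 2·arcsin(√a) = 0.384978 rad = 22.0576°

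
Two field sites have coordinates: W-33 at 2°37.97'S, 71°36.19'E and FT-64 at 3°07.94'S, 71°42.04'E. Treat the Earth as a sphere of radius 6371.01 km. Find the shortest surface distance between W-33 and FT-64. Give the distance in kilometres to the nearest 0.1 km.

W-33: φ = -2.63283°, λ = +71.60317°
FT-64: φ = -3.13233°, λ = +71.70067°
Δφ = -0.4995°,  Δλ = 0.0975°
a = sin²(Δφ/2) + cos φ₁ cos φ₂ sin²(Δλ/2) = 0.000020
c = 2·arcsin(√a) = 0.008882 rad = 0.5089°
d = R·c = 6371.01 × 0.008882 = 56.6 km

56.6 km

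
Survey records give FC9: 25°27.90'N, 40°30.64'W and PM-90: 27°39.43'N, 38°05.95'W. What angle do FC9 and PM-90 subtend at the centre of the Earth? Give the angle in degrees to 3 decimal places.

FC9: φ = +25.46500°, λ = -40.51067°
PM-90: φ = +27.65717°, λ = -38.09917°
Δφ = 2.1922°,  Δλ = 2.4115°
a = sin²(Δφ/2) + cos φ₁ cos φ₂ sin²(Δλ/2) = 0.000720
c = 2·arcsin(√a) = 0.053673 rad = 3.0752°

3.075°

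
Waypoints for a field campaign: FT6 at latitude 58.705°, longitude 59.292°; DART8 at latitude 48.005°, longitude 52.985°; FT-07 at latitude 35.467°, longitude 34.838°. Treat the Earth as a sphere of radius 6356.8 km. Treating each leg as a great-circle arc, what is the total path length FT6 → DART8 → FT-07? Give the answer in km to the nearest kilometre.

3295 km

FT6→DART8: c = 0.197759 rad, d = 1257.12 km
DART8→FT-07: c = 0.320595 rad, d = 2037.96 km
Total = 1257.12 + 2037.96 = 3295.07 km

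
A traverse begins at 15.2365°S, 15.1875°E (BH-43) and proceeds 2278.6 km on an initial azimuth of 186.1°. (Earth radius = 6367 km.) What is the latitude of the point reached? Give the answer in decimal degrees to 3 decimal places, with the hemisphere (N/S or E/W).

35.606°S

δ = d/R = 2278.6/6367 = 0.357877 rad
φ₂ = arcsin(sin φ₁ cos δ + cos φ₁ sin δ cos θ)
   = arcsin(-0.26280·0.93664 + 0.96485·0.35029·-0.99434) = -35.60635°
λ₂ = λ₁ + atan2(sin θ sin δ cos φ₁, cos δ − sin φ₁ sin φ₂) = 12.56344°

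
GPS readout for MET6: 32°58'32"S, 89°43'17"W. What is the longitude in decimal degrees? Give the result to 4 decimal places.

89° + 43′/60 + 17″/3600 = 89 + 0.71667 + 0.00472 = 89.7214°

89.7214°W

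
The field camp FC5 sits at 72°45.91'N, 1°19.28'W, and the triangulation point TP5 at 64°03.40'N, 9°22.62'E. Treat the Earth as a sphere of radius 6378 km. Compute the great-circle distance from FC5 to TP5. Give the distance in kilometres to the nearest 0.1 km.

1060.1 km

FC5: φ = +72.76517°, λ = -1.32133°
TP5: φ = +64.05667°, λ = +9.37700°
Δφ = -8.7085°,  Δλ = 10.6983°
a = sin²(Δφ/2) + cos φ₁ cos φ₂ sin²(Δλ/2) = 0.006891
c = 2·arcsin(√a) = 0.166213 rad = 9.5233°
d = R·c = 6378 × 0.166213 = 1060.1 km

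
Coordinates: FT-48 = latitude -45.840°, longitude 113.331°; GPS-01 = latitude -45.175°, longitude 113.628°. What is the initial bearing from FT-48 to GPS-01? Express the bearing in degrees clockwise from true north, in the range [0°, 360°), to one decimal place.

17.5°

Δλ = 0.2970°
y = sin Δλ · cos φ₂ = 0.003654
x = cos φ₁ sin φ₂ − sin φ₁ cos φ₂ cos Δλ = 0.011599
θ = atan2(y, x) = 17.4860° → 17.4860° (mod 360°)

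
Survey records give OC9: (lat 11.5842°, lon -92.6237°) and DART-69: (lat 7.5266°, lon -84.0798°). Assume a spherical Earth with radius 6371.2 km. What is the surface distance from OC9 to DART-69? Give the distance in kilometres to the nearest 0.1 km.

Δφ = -4.0576°,  Δλ = 8.5439°
a = sin²(Δφ/2) + cos φ₁ cos φ₂ sin²(Δλ/2) = 0.006642
c = 2·arcsin(√a) = 0.163181 rad = 9.3496°
d = R·c = 6371.2 × 0.163181 = 1039.7 km

1039.7 km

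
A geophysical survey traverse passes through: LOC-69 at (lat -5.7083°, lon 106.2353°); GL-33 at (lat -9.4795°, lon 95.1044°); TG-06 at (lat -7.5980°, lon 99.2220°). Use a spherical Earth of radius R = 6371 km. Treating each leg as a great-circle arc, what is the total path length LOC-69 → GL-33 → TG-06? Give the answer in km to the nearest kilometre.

LOC-69→GL-33: c = 0.203465 rad, d = 1296.28 km
GL-33→TG-06: c = 0.078286 rad, d = 498.76 km
Total = 1296.28 + 498.76 = 1795.04 km

1795 km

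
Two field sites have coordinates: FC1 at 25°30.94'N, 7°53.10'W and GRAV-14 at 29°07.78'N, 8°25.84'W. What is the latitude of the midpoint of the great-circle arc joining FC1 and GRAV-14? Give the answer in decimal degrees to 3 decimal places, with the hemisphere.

FC1: φ = +25.51567°, λ = -7.88500°
GRAV-14: φ = +29.12967°, λ = -8.43067°
Bx = cos φ₂ cos Δλ = 0.873481,  By = cos φ₂ sin Δλ = -0.008319
φₘ = atan2(sin φ₁ + sin φ₂, √((cos φ₁ + Bx)² + By²)) = 27.32293°
λₘ = λ₁ + atan2(By, cos φ₁ + Bx) = -8.15339°

27.323°N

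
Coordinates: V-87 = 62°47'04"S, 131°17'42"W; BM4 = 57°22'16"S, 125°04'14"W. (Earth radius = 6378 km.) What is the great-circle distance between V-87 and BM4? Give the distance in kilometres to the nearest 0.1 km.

694.0 km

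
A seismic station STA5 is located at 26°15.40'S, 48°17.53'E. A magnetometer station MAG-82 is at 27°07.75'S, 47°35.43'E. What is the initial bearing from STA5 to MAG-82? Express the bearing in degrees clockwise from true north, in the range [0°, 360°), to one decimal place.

215.5°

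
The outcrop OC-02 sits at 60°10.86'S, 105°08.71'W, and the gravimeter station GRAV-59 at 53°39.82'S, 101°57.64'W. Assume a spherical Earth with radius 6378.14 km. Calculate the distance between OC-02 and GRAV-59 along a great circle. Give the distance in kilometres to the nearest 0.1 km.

750.6 km

OC-02: φ = -60.18100°, λ = -105.14517°
GRAV-59: φ = -53.66367°, λ = -101.96067°
Δφ = 6.5173°,  Δλ = 3.1845°
a = sin²(Δφ/2) + cos φ₁ cos φ₂ sin²(Δλ/2) = 0.003459
c = 2·arcsin(√a) = 0.117689 rad = 6.7431°
d = R·c = 6378.14 × 0.117689 = 750.6 km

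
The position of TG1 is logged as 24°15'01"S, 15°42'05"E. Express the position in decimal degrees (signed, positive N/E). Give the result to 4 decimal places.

lat: 24.2503° S → -24.2503°
lon: 15.7014° E → +15.7014°

-24.2503°, +15.7014°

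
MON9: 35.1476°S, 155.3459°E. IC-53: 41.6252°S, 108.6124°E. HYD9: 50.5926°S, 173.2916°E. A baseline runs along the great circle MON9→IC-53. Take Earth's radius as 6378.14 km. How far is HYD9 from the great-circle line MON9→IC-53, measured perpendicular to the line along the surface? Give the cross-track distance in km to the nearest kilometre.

δ₁₃ = central angle MON9→HYD9 = 0.352152 rad  (haversine)
θ₁₃ = bearing MON9→HYD9 = 145.452°,  θ₁₂ = bearing MON9→IC-53 = 245.488°
dₓₜ = R·arcsin(sin δ₁₃ · sin(θ₁₃ − θ₁₂)) = 6378.14·arcsin(0.34492·sin(-100.036°)) = -2210.252 km
|dₓₜ| = 2210.252 km

2210 km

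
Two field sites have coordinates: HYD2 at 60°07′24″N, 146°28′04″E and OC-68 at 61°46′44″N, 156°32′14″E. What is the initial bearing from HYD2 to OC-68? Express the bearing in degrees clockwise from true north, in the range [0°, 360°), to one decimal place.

HYD2: φ = +60.12333°, λ = +146.46778°
OC-68: φ = +61.77889°, λ = +156.53722°
Δλ = 10.0694°
y = sin Δλ · cos φ₂ = 0.082678
x = cos φ₁ sin φ₂ − sin φ₁ cos φ₂ cos Δλ = 0.035207
θ = atan2(y, x) = 66.9343° → 66.9343° (mod 360°)

66.9°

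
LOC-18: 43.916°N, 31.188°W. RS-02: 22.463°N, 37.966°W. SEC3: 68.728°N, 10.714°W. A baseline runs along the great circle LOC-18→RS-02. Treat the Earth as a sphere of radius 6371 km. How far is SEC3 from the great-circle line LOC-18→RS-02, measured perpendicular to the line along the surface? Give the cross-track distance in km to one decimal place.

28.0 km

δ₁₃ = central angle LOC-18→SEC3 = 0.470855 rad  (haversine)
θ₁₃ = bearing LOC-18→SEC3 = 16.244°,  θ₁₂ = bearing LOC-18→RS-02 = 196.800°
dₓₜ = R·arcsin(sin δ₁₃ · sin(θ₁₃ − θ₁₂)) = 6371·arcsin(0.45365·sin(-180.555°)) = 28.021 km
|dₓₜ| = 28.021 km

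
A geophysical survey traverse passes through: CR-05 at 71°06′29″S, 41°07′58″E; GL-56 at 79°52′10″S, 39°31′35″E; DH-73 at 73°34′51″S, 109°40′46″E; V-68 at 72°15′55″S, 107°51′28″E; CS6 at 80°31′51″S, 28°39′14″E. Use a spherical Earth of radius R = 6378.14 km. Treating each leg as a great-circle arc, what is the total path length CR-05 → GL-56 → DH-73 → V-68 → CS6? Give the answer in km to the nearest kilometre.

CR-05: φ = -71.10806°, λ = +41.13278°
GL-56: φ = -79.86944°, λ = +39.52639°
DH-73: φ = -73.58083°, λ = +109.67944°
V-68: φ = -72.26528°, λ = +107.85778°
CS6: φ = -80.53083°, λ = +28.65389°
CR-05→GL-56: c = 0.153062 rad, d = 976.25 km
GL-56→DH-73: c = 0.279678 rad, d = 1783.82 km
DH-73→V-68: c = 0.024784 rad, d = 158.07 km
V-68→CS6: c = 0.321109 rad, d = 2048.08 km
Total = 976.25 + 1783.82 + 158.07 + 2048.08 = 4966.23 km

4966 km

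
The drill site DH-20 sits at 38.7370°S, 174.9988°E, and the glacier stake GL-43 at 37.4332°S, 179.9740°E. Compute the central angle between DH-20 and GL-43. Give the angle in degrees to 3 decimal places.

4.127°

Δφ = 1.3038°,  Δλ = 4.9752°
a = sin²(Δφ/2) + cos φ₁ cos φ₂ sin²(Δλ/2) = 0.001296
c = 2·arcsin(√a) = 0.072023 rad = 4.1266°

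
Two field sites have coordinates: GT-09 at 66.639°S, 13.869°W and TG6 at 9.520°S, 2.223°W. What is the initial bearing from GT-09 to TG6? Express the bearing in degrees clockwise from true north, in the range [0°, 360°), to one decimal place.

13.6°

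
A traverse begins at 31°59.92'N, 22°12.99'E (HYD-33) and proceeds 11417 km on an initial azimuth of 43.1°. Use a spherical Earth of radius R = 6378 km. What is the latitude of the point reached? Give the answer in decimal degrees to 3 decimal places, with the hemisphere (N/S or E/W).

29.284°N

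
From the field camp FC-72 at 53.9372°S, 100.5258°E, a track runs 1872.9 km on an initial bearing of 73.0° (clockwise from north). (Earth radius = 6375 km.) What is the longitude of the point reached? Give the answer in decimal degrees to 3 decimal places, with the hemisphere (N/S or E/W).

124.191°E

δ = d/R = 1872.9/6375 = 0.293788 rad
φ₂ = arcsin(sin φ₁ cos δ + cos φ₁ sin δ cos θ)
   = arcsin(-0.80837·0.95715 + 0.58867·0.28958·0.29237) = -46.37714°
λ₂ = λ₁ + atan2(sin θ sin δ cos φ₁, cos δ − sin φ₁ sin φ₂) = 124.19132°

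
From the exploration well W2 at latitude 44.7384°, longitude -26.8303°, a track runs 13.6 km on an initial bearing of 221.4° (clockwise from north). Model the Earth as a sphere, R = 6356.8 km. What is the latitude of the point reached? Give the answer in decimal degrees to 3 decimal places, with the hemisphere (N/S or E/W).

δ = d/R = 13.6/6356.8 = 0.002139 rad
φ₂ = arcsin(sin φ₁ cos δ + cos φ₁ sin δ cos θ)
   = arcsin(0.70387·1.00000 + 0.71033·0.00214·-0.75011) = 44.64639°
λ₂ = λ₁ + atan2(sin θ sin δ cos φ₁, cos δ − sin φ₁ sin φ₂) = -26.94424°

44.646°N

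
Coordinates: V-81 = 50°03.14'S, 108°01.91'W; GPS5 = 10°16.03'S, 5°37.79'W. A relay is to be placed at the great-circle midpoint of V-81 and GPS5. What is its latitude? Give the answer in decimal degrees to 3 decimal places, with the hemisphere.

41.898°S

V-81: φ = -50.05233°, λ = -108.03183°
GPS5: φ = -10.26717°, λ = -5.62983°
Bx = cos φ₂ cos Δλ = -0.211330,  By = cos φ₂ sin Δλ = 0.961026
φₘ = atan2(sin φ₁ + sin φ₂, √((cos φ₁ + Bx)² + By²)) = -41.89799°
λₘ = λ₁ + atan2(By, cos φ₁ + Bx) = -42.17502°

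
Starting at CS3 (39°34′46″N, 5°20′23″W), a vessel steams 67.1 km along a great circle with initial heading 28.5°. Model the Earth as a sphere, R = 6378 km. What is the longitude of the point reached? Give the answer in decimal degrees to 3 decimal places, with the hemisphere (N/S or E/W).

4.964°W

CS3: φ = +39.57944°, λ = -5.33972°
δ = d/R = 67.1/6378 = 0.010521 rad
φ₂ = arcsin(sin φ₁ cos δ + cos φ₁ sin δ cos θ)
   = arcsin(0.63715·0.99994 + 0.77074·0.01052·0.87882) = 40.10858°
λ₂ = λ₁ + atan2(sin θ sin δ cos φ₁, cos δ − sin φ₁ sin φ₂) = -4.96366°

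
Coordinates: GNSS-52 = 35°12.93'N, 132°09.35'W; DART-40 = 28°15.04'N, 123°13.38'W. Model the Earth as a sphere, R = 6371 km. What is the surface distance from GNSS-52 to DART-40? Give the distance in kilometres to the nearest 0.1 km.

1145.1 km

GNSS-52: φ = +35.21550°, λ = -132.15583°
DART-40: φ = +28.25067°, λ = -123.22300°
Δφ = -6.9648°,  Δλ = 8.9328°
a = sin²(Δφ/2) + cos φ₁ cos φ₂ sin²(Δλ/2) = 0.008054
c = 2·arcsin(√a) = 0.179731 rad = 10.2978°
d = R·c = 6371 × 0.179731 = 1145.1 km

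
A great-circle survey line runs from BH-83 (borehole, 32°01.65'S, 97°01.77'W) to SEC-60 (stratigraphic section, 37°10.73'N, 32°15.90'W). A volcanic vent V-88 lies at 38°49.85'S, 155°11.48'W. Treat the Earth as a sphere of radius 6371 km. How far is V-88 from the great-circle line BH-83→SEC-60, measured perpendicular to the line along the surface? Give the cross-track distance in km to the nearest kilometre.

1494 km

BH-83: φ = -32.02750°, λ = -97.02950°
SEC-60: φ = +37.17883°, λ = -32.26500°
V-88: φ = -38.83083°, λ = -155.19133°
δ₁₃ = central angle BH-83→V-88 = 0.821780 rad  (haversine)
θ₁₃ = bearing BH-83→V-88 = 244.642°,  θ₁₂ = bearing BH-83→SEC-60 = 46.145°
dₓₜ = R·arcsin(sin δ₁₃ · sin(θ₁₃ − θ₁₂)) = 6371·arcsin(0.73236·sin(198.497°)) = -1493.895 km
|dₓₜ| = 1493.895 km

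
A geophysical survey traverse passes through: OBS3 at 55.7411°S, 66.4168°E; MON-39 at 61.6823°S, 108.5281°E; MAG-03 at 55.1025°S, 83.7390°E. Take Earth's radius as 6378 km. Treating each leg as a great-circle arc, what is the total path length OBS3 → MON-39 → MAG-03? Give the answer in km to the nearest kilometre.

4082 km

OBS3→MON-39: c = 0.387935 rad, d = 2474.25 km
MON-39→MAG-03: c = 0.252035 rad, d = 1607.48 km
Total = 2474.25 + 1607.48 = 4081.73 km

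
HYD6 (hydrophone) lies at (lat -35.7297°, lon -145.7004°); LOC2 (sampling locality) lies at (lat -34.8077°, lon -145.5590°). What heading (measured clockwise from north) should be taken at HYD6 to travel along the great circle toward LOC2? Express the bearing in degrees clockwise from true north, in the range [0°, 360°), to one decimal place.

Δλ = 0.1414°
y = sin Δλ · cos φ₂ = 0.002026
x = cos φ₁ sin φ₂ − sin φ₁ cos φ₂ cos Δλ = 0.016090
θ = atan2(y, x) = 7.1779° → 7.1779° (mod 360°)

7.2°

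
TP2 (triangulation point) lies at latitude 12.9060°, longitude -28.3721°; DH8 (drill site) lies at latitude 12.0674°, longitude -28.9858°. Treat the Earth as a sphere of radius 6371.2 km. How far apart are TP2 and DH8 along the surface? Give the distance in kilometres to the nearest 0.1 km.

114.6 km

Δφ = -0.8386°,  Δλ = -0.6137°
a = sin²(Δφ/2) + cos φ₁ cos φ₂ sin²(Δλ/2) = 0.000081
c = 2·arcsin(√a) = 0.017988 rad = 1.0307°
d = R·c = 6371.2 × 0.017988 = 114.6 km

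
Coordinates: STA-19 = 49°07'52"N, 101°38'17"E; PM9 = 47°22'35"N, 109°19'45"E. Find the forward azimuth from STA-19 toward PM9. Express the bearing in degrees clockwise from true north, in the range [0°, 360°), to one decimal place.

STA-19: φ = +49.13111°, λ = +101.63806°
PM9: φ = +47.37639°, λ = +109.32917°
Δλ = 7.6911°
y = sin Δλ · cos φ₂ = 0.090629
x = cos φ₁ sin φ₂ − sin φ₁ cos φ₂ cos Δλ = -0.026014
θ = atan2(y, x) = 106.0157° → 106.0157° (mod 360°)

106.0°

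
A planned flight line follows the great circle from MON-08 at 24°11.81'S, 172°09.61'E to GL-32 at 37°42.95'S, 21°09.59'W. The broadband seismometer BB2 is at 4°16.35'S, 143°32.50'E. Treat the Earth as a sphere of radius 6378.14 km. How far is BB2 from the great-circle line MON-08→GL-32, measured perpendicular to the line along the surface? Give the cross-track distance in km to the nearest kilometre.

MON-08: φ = -24.19683°, λ = +172.16017°
GL-32: φ = -37.71583°, λ = -21.15983°
BB2: φ = -4.27250°, λ = +143.54167°
δ₁₃ = central angle MON-08→BB2 = 0.593452 rad  (haversine)
θ₁₃ = bearing MON-08→BB2 = 301.338°,  θ₁₂ = bearing MON-08→GL-32 = 168.215°
dₓₜ = R·arcsin(sin δ₁₃ · sin(θ₁₃ − θ₁₂)) = 6378.14·arcsin(0.55923·sin(133.123°)) = 2681.698 km
|dₓₜ| = 2681.698 km

2682 km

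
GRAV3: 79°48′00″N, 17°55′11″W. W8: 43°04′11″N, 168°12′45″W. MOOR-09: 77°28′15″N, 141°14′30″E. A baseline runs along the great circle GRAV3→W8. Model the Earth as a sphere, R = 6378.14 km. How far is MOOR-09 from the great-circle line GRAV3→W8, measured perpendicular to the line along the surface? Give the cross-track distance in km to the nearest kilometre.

1494 km

GRAV3: φ = +79.80000°, λ = -17.91972°
W8: φ = +43.06972°, λ = -168.21250°
MOOR-09: φ = +77.47083°, λ = +141.24167°
δ₁₃ = central angle GRAV3→MOOR-09 = 0.390144 rad  (haversine)
θ₁₃ = bearing GRAV3→MOOR-09 = 11.707°,  θ₁₂ = bearing GRAV3→W8 = 334.096°
dₓₜ = R·arcsin(sin δ₁₃ · sin(θ₁₃ − θ₁₂)) = 6378.14·arcsin(0.38032·sin(-322.388°)) = 1494.079 km
|dₓₜ| = 1494.079 km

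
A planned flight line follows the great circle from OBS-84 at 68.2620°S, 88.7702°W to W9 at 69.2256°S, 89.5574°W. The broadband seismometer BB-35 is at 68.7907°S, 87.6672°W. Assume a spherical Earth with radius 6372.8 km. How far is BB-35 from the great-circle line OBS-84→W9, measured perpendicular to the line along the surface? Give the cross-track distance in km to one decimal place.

δ₁₃ = central angle OBS-84→BB-35 = 0.011610 rad  (haversine)
θ₁₃ = bearing OBS-84→BB-35 = 143.143°,  θ₁₂ = bearing OBS-84→W9 = 196.131°
dₓₜ = R·arcsin(sin δ₁₃ · sin(θ₁₃ − θ₁₂)) = 6372.8·arcsin(0.01161·sin(-52.989°)) = -59.083 km
|dₓₜ| = 59.083 km

59.1 km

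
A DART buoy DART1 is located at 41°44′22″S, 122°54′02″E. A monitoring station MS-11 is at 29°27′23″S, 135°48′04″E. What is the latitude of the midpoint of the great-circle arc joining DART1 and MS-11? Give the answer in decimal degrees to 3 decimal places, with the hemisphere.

DART1: φ = -41.73944°, λ = +122.90056°
MS-11: φ = -29.45639°, λ = +135.80111°
Bx = cos φ₂ cos Δλ = 0.848752,  By = cos φ₂ sin Δλ = 0.194399
φₘ = atan2(sin φ₁ + sin φ₂, √((cos φ₁ + Bx)² + By²)) = -35.76928°
λₘ = λ₁ + atan2(By, cos φ₁ + Bx) = 129.84979°

35.769°S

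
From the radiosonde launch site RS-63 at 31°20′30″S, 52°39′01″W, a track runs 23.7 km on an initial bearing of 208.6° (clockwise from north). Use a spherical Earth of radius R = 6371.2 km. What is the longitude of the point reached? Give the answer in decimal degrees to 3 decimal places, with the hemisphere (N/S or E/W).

52.770°W

RS-63: φ = -31.34167°, λ = -52.65028°
δ = d/R = 23.7/6371.2 = 0.003720 rad
φ₂ = arcsin(sin φ₁ cos δ + cos φ₁ sin δ cos θ)
   = arcsin(-0.52014·0.99999 + 0.85408·0.00372·-0.87798) = -31.52874°
λ₂ = λ₁ + atan2(sin θ sin δ cos φ₁, cos δ − sin φ₁ sin φ₂) = -52.76997°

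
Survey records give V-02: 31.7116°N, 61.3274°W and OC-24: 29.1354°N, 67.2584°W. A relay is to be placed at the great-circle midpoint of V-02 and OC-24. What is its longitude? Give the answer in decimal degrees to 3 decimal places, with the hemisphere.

Bx = cos φ₂ cos Δλ = 0.868796,  By = cos φ₂ sin Δλ = -0.090256
φₘ = atan2(sin φ₁ + sin φ₂, √((cos φ₁ + Bx)² + By²)) = 30.45703°
λₘ = λ₁ + atan2(By, cos φ₁ + Bx) = -64.33209°

64.332°W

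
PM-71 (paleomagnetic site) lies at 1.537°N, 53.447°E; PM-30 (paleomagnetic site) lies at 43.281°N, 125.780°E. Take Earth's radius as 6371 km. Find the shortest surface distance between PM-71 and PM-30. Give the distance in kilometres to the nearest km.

8468 km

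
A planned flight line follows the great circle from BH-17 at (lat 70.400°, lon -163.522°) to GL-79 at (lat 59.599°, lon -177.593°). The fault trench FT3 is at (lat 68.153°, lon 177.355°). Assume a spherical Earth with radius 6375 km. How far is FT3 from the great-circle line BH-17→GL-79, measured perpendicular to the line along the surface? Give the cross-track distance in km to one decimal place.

560.8 km

δ₁₃ = central angle BH-17→FT3 = 0.123832 rad  (haversine)
θ₁₃ = bearing BH-17→FT3 = 260.746°,  θ₁₂ = bearing BH-17→GL-79 = 215.405°
dₓₜ = R·arcsin(sin δ₁₃ · sin(θ₁₃ − θ₁₂)) = 6375·arcsin(0.12352·sin(45.342°)) = 560.819 km
|dₓₜ| = 560.819 km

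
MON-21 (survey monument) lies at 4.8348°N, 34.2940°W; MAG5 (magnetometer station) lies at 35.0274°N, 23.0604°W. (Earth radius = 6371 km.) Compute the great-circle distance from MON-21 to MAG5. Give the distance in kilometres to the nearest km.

Δφ = 30.1926°,  Δλ = 11.2336°
a = sin²(Δφ/2) + cos φ₁ cos φ₂ sin²(Δλ/2) = 0.075647
c = 2·arcsin(√a) = 0.557261 rad = 31.9287°
d = R·c = 6371 × 0.557261 = 3550.3 km

3550 km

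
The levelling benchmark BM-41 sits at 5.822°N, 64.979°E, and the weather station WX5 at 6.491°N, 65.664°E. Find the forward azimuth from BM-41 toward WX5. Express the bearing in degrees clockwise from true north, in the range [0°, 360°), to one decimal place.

45.5°

Δλ = 0.6850°
y = sin Δλ · cos φ₂ = 0.011879
x = cos φ₁ sin φ₂ − sin φ₁ cos φ₂ cos Δλ = 0.011683
θ = atan2(y, x) = 45.4751° → 45.4751° (mod 360°)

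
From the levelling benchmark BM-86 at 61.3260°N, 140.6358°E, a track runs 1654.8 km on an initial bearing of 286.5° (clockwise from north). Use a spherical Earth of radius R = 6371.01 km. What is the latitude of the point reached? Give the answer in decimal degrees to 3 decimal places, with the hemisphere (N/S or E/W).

δ = d/R = 1654.8/6371.01 = 0.259739 rad
φ₂ = arcsin(sin φ₁ cos δ + cos φ₁ sin δ cos θ)
   = arcsin(0.87736·0.96646 + 0.47983·0.25683·0.28402) = 61.99841°
λ₂ = λ₁ + atan2(sin θ sin δ cos φ₁, cos δ − sin φ₁ sin φ₂) = 109.00100°

61.998°N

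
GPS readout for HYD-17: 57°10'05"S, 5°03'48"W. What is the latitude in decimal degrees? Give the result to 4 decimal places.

57.1681°S

57° + 10′/60 + 5″/3600 = 57 + 0.16667 + 0.00139 = 57.1681°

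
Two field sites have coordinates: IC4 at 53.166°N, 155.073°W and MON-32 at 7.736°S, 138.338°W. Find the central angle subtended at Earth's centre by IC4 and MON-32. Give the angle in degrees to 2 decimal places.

Δφ = -60.9020°,  Δλ = 16.7350°
a = sin²(Δφ/2) + cos φ₁ cos φ₂ sin²(Δλ/2) = 0.269427
c = 2·arcsin(√a) = 1.091511 rad = 62.5390°

62.54°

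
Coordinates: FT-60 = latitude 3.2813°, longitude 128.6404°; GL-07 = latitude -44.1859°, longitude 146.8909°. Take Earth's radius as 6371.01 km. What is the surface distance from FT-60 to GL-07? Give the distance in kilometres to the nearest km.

Δφ = -47.4672°,  Δλ = 18.2505°
a = sin²(Δφ/2) + cos φ₁ cos φ₂ sin²(Δλ/2) = 0.180000
c = 2·arcsin(√a) = 0.876299 rad = 50.2082°
d = R·c = 6371.01 × 0.876299 = 5582.9 km

5583 km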